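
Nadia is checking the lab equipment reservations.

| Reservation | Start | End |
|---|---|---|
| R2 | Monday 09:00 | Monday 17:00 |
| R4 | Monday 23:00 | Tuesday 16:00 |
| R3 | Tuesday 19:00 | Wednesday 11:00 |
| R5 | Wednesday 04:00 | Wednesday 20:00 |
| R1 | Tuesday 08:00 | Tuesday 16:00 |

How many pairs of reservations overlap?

Two intervals overlap when each starts before the other ends.
Sorted by start: R2, R4, R1, R3, R5.
R4 starts after R2 ends, so nothing later overlaps R2 either.
R1 starts before R4 ends → R4 and R1 overlap.
R3 starts after R4 ends, so nothing later overlaps R4 either.
R3 starts after R1 ends, so nothing later overlaps R1 either.
R5 starts before R3 ends → R3 and R5 overlap.
Overlapping pairs: R1 & R4, R3 & R5 — 2 in total.

2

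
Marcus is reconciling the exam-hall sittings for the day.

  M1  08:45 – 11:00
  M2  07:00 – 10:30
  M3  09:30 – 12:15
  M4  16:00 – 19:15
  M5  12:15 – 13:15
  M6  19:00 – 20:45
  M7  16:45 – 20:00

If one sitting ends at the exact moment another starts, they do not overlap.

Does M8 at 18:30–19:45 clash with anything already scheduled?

M2: ends 10:30 at or before M8 starts 18:30 → clear.
M1: ends 11:00 at or before M8 starts 18:30 → clear.
M3: ends 12:15 at or before M8 starts 18:30 → clear.
M5: ends 13:15 at or before M8 starts 18:30 → clear.
M4: starts 16:00 before M8 ends 19:45, and ends 19:15 after M8 starts 18:30 → overlap.
M7: starts 16:45 before M8 ends 19:45, and ends 20:00 after M8 starts 18:30 → overlap.
M6: starts 19:00 before M8 ends 19:45, and ends 20:45 after M8 starts 18:30 → overlap.
M8 overlaps M4, M6, M7.

Yes — it overlaps M4, M6, M7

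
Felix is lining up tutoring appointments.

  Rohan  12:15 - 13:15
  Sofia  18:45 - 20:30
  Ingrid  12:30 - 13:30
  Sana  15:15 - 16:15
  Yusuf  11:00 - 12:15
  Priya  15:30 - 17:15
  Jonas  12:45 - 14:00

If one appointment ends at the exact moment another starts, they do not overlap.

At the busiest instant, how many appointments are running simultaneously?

Sweep the timeline, counting +1 at each start and −1 at each end (ends before starts at a tie):
11:00 start Yusuf → 1
12:15 end Yusuf → 0
12:15 start Rohan → 1
12:30 start Ingrid → 2
12:45 start Jonas → 3
13:15 end Rohan → 2
13:30 end Ingrid → 1
14:00 end Jonas → 0
15:15 start Sana → 1
15:30 start Priya → 2
16:15 end Sana → 1
17:15 end Priya → 0
18:45 start Sofia → 1
20:30 end Sofia → 0
Peak is 3, at 12:45 (Ingrid, Jonas, Rohan).

3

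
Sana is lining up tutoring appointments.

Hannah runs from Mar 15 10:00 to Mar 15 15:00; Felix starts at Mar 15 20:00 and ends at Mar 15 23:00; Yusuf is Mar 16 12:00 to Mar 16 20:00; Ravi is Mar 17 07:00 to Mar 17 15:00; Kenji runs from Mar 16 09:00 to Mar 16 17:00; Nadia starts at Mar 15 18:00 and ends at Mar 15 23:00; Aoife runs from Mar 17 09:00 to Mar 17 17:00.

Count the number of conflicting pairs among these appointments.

Sorted by start: Hannah, Nadia, Felix, Kenji, Yusuf, Ravi, Aoife.
Nadia starts after Hannah ends, so nothing later overlaps Hannah either.
Felix starts before Nadia ends → Nadia and Felix overlap.
Kenji starts after Nadia ends, so nothing later overlaps Nadia either.
Kenji starts after Felix ends, so nothing later overlaps Felix either.
Yusuf starts before Kenji ends → Kenji and Yusuf overlap.
Ravi starts after Kenji ends, so nothing later overlaps Kenji either.
Ravi starts after Yusuf ends, so nothing later overlaps Yusuf either.
Aoife starts before Ravi ends → Ravi and Aoife overlap.
Overlapping pairs: Aoife & Ravi, Felix & Nadia, Kenji & Yusuf — 3 in total.

3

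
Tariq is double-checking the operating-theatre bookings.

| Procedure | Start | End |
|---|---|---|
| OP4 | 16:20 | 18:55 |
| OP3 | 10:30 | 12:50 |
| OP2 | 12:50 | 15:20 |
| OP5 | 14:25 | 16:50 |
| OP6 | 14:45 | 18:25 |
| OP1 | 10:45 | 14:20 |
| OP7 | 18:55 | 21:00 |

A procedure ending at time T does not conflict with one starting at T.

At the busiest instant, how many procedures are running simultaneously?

Sort all start/end points and keep a running count:
10:30 start OP3 → 1
10:45 start OP1 → 2
12:50 end OP3 → 1
12:50 start OP2 → 2
14:20 end OP1 → 1
14:25 start OP5 → 2
14:45 start OP6 → 3
15:20 end OP2 → 2
16:20 start OP4 → 3
16:50 end OP5 → 2
18:25 end OP6 → 1
18:55 end OP4 → 0
18:55 start OP7 → 1
21:00 end OP7 → 0
Peak is 3, at 14:45 (OP2, OP5, OP6).

3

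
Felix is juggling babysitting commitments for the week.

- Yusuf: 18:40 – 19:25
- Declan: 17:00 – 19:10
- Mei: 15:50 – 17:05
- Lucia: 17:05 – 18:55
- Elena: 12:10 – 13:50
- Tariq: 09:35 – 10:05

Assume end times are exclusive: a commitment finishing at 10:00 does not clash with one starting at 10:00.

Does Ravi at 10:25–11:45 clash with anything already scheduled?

No — it doesn't clash with anything

Tariq: ends 10:05 at or before Ravi starts 10:25 → clear.
Elena: starts 12:10 at or after Ravi ends 11:45 → clear.
Mei: starts 15:50 at or after Ravi ends 11:45 → clear.
Declan: starts 17:00 at or after Ravi ends 11:45 → clear.
Lucia: starts 17:05 at or after Ravi ends 11:45 → clear.
Yusuf: starts 18:40 at or after Ravi ends 11:45 → clear.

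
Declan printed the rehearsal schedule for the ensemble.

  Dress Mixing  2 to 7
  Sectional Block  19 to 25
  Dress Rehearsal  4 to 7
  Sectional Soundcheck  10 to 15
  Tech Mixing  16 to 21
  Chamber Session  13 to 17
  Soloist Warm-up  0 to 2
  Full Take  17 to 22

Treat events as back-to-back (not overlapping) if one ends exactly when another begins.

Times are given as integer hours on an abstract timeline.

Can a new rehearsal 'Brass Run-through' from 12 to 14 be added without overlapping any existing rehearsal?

Soloist Warm-up: ends 2 at or before Brass Run-through starts 12 → clear.
Dress Mixing: ends 7 at or before Brass Run-through starts 12 → clear.
Dress Rehearsal: ends 7 at or before Brass Run-through starts 12 → clear.
Sectional Soundcheck: starts 10 before Brass Run-through ends 14, and ends 15 after Brass Run-through starts 12 → overlap.
Chamber Session: starts 13 before Brass Run-through ends 14, and ends 17 after Brass Run-through starts 12 → overlap.
Tech Mixing: starts 16 at or after Brass Run-through ends 14 → clear.
Full Take: starts 17 at or after Brass Run-through ends 14 → clear.
Sectional Block: starts 19 at or after Brass Run-through ends 14 → clear.
Brass Run-through overlaps Sectional Soundcheck, Chamber Session.

No — it overlaps Chamber Session, Sectional Soundcheck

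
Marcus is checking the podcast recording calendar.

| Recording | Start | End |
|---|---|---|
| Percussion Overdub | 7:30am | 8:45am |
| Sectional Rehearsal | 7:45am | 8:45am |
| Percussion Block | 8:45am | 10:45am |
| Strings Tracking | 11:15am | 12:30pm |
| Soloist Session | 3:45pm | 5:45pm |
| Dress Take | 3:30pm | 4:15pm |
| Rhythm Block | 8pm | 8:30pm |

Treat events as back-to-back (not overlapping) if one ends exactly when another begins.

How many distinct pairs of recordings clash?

2

Sorted by start: Percussion Overdub, Sectional Rehearsal, Percussion Block, Strings Tracking, Dress Take, Soloist Session, Rhythm Block.
Sectional Rehearsal starts before Percussion Overdub ends → Percussion Overdub and Sectional Rehearsal overlap.
Percussion Block starts exactly when Percussion Overdub ends (back-to-back, no overlap), so nothing later overlaps Percussion Overdub either.
Percussion Block starts exactly when Sectional Rehearsal ends (back-to-back, no overlap), so nothing later overlaps Sectional Rehearsal either.
Strings Tracking starts after Percussion Block ends, so nothing later overlaps Percussion Block either.
Dress Take starts after Strings Tracking ends, so nothing later overlaps Strings Tracking either.
Soloist Session starts before Dress Take ends → Dress Take and Soloist Session overlap.
Rhythm Block starts after Dress Take ends.
Rhythm Block starts after Soloist Session ends.
Overlapping pairs: Dress Take & Soloist Session, Percussion Overdub & Sectional Rehearsal — 2 in total.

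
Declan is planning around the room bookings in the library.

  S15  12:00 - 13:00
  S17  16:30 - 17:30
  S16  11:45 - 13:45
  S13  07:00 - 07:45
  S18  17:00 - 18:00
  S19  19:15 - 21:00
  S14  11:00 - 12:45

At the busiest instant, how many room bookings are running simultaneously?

Walk through starts and ends in time order (an end at T is processed before a start at T):
07:00 start S13 → 1
07:45 end S13 → 0
11:00 start S14 → 1
11:45 start S16 → 2
12:00 start S15 → 3
12:45 end S14 → 2
13:00 end S15 → 1
13:45 end S16 → 0
16:30 start S17 → 1
17:00 start S18 → 2
17:30 end S17 → 1
18:00 end S18 → 0
19:15 start S19 → 1
21:00 end S19 → 0
Peak is 3, at 12:00 (S14, S15, S16).

3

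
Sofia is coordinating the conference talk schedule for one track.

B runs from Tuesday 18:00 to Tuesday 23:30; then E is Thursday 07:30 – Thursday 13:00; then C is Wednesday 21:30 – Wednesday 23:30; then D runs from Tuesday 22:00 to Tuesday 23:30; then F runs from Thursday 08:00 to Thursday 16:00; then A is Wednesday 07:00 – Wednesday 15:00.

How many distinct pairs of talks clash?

Sorted by start: B, D, A, C, E, F.
D starts before B ends → B and D overlap.
A starts after B ends — done with B.
A starts after D ends — done with D.
C starts after A ends — done with A.
E starts after C ends — done with C.
F starts before E ends → E and F overlap.
Overlapping pairs: B & D, E & F — 2 in total.

2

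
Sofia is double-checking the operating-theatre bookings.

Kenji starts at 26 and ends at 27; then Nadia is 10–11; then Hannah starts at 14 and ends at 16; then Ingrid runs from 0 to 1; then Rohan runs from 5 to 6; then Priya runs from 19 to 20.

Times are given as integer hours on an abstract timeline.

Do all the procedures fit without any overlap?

Sorted by start: Ingrid, Rohan, Nadia, Hannah, Priya, Kenji.
Rohan starts after Ingrid ends, so Ingrid has no further overlaps.
Nadia starts after Rohan ends, so Rohan has no further overlaps.
Hannah starts after Nadia ends, so Nadia has no further overlaps.
Priya starts after Hannah ends, so Hannah has no further overlaps.
Kenji starts after Priya ends.
Every pair is clear; the schedule has no overlaps.

Yes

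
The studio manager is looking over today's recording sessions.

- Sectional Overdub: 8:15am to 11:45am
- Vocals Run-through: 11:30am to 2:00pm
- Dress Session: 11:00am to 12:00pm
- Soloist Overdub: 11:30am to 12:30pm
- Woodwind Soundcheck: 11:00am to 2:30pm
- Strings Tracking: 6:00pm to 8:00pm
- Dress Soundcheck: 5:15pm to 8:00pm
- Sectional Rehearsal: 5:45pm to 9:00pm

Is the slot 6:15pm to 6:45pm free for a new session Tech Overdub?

No — it overlaps Dress Soundcheck, Sectional Rehearsal, Strings Tracking

Sectional Overdub: ends 11:45am at or before Tech Overdub starts 6:15pm → clear.
Dress Session: ends 12:00pm at or before Tech Overdub starts 6:15pm → clear.
Woodwind Soundcheck: ends 2:30pm at or before Tech Overdub starts 6:15pm → clear.
Vocals Run-through: ends 2:00pm at or before Tech Overdub starts 6:15pm → clear.
Soloist Overdub: ends 12:30pm at or before Tech Overdub starts 6:15pm → clear.
Dress Soundcheck: starts 5:15pm before Tech Overdub ends 6:45pm, and ends 8:00pm after Tech Overdub starts 6:15pm → overlap.
Sectional Rehearsal: starts 5:45pm before Tech Overdub ends 6:45pm, and ends 9:00pm after Tech Overdub starts 6:15pm → overlap.
Strings Tracking: starts 6:00pm before Tech Overdub ends 6:45pm, and ends 8:00pm after Tech Overdub starts 6:15pm → overlap.
Tech Overdub overlaps Strings Tracking, Dress Soundcheck, Sectional Rehearsal.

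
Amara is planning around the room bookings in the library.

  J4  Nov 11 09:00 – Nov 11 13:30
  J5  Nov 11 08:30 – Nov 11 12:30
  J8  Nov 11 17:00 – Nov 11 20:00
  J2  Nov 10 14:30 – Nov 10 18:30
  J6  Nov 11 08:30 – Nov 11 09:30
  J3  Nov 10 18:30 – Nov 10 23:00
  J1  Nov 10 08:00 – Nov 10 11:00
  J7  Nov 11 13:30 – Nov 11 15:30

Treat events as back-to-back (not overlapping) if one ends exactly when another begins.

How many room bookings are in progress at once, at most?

Sort all start/end points and keep a running count:
Nov 10 08:00 start J1 → 1
Nov 10 11:00 end J1 → 0
Nov 10 14:30 start J2 → 1
Nov 10 18:30 end J2 → 0
Nov 10 18:30 start J3 → 1
Nov 10 23:00 end J3 → 0
Nov 11 08:30 start J5 → 1
Nov 11 08:30 start J6 → 2
Nov 11 09:00 start J4 → 3
Nov 11 09:30 end J6 → 2
Nov 11 12:30 end J5 → 1
Nov 11 13:30 end J4 → 0
Nov 11 13:30 start J7 → 1
Nov 11 15:30 end J7 → 0
Nov 11 17:00 start J8 → 1
Nov 11 20:00 end J8 → 0
Peak is 3, at Nov 11 09:00 (J4, J5, J6).

3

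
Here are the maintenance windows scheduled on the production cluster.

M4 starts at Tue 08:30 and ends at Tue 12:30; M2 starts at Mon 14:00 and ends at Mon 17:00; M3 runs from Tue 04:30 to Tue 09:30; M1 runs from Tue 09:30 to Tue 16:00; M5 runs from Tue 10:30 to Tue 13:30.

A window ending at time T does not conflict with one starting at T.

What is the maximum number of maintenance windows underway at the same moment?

3

Sort all start/end points and keep a running count:
Mon 14:00 start M2 → 1
Mon 17:00 end M2 → 0
Tue 04:30 start M3 → 1
Tue 08:30 start M4 → 2
Tue 09:30 end M3 → 1
Tue 09:30 start M1 → 2
Tue 10:30 start M5 → 3
Tue 12:30 end M4 → 2
Tue 13:30 end M5 → 1
Tue 16:00 end M1 → 0
Peak is 3, at Tue 10:30 (M1, M4, M5).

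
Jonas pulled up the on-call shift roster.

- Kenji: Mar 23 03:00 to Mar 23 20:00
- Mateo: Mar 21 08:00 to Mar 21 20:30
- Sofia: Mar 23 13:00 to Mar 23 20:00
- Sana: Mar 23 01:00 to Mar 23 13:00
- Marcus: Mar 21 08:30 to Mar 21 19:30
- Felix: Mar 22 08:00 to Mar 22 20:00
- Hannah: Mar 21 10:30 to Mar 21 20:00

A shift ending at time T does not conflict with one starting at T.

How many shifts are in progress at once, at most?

Sweep the timeline, counting +1 at each start and −1 at each end (ends before starts at a tie):
Mar 21 08:00 start Mateo → 1
Mar 21 08:30 start Marcus → 2
Mar 21 10:30 start Hannah → 3
Mar 21 19:30 end Marcus → 2
Mar 21 20:00 end Hannah → 1
Mar 21 20:30 end Mateo → 0
Mar 22 08:00 start Felix → 1
Mar 22 20:00 end Felix → 0
Mar 23 01:00 start Sana → 1
Mar 23 03:00 start Kenji → 2
Mar 23 13:00 end Sana → 1
Mar 23 13:00 start Sofia → 2
Mar 23 20:00 end Kenji → 1
Mar 23 20:00 end Sofia → 0
Peak is 3, at Mar 21 10:30 (Hannah, Marcus, Mateo).

3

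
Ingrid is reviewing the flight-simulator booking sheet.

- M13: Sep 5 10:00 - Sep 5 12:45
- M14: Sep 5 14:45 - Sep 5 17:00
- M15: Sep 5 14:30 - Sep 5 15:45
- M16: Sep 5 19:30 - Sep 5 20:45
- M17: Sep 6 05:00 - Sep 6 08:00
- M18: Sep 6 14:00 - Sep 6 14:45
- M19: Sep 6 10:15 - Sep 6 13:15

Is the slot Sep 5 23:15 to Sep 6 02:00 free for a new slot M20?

Yes — the slot is free

M13: ends Sep 5 12:45 at or before M20 starts Sep 5 23:15 → clear.
M15: ends Sep 5 15:45 at or before M20 starts Sep 5 23:15 → clear.
M14: ends Sep 5 17:00 at or before M20 starts Sep 5 23:15 → clear.
M16: ends Sep 5 20:45 at or before M20 starts Sep 5 23:15 → clear.
M17: starts Sep 6 05:00 at or after M20 ends Sep 6 02:00 → clear.
M19: starts Sep 6 10:15 at or after M20 ends Sep 6 02:00 → clear.
M18: starts Sep 6 14:00 at or after M20 ends Sep 6 02:00 → clear.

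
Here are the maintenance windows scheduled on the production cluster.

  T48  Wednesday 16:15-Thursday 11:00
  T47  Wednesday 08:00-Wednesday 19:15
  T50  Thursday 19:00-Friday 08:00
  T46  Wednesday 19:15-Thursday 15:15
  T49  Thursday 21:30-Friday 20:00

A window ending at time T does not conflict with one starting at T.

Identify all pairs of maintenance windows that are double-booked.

T46 & T48, T47 & T48, T49 & T50

Sorted by start: T47, T48, T46, T50, T49.
T48 starts before T47 ends → T47 and T48 overlap.
T46 starts exactly when T47 ends (back-to-back, no overlap) — done with T47.
T46 starts before T48 ends → T48 and T46 overlap.
T50 starts after T48 ends — done with T48.
T50 starts after T46 ends — done with T46.
T49 starts before T50 ends → T50 and T49 overlap.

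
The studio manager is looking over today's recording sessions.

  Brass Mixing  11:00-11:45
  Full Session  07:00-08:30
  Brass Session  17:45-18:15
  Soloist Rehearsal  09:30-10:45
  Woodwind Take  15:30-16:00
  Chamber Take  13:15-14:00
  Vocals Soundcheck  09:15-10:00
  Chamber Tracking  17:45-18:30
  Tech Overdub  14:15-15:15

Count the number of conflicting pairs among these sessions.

2

Sorted by start: Full Session, Vocals Soundcheck, Soloist Rehearsal, Brass Mixing, Chamber Take, Tech Overdub, Woodwind Take, Chamber Tracking, Brass Session.
Vocals Soundcheck starts after Full Session ends; Full Session is clear from here.
Soloist Rehearsal starts before Vocals Soundcheck ends → Vocals Soundcheck and Soloist Rehearsal overlap.
Brass Mixing starts after Vocals Soundcheck ends; Vocals Soundcheck is clear from here.
Brass Mixing starts after Soloist Rehearsal ends; Soloist Rehearsal is clear from here.
Chamber Take starts after Brass Mixing ends; Brass Mixing is clear from here.
Tech Overdub starts after Chamber Take ends; Chamber Take is clear from here.
Woodwind Take starts after Tech Overdub ends; Tech Overdub is clear from here.
Chamber Tracking starts after Woodwind Take ends; Woodwind Take is clear from here.
Brass Session starts before Chamber Tracking ends → Chamber Tracking and Brass Session overlap.
Overlapping pairs: Brass Session & Chamber Tracking, Soloist Rehearsal & Vocals Soundcheck — 2 in total.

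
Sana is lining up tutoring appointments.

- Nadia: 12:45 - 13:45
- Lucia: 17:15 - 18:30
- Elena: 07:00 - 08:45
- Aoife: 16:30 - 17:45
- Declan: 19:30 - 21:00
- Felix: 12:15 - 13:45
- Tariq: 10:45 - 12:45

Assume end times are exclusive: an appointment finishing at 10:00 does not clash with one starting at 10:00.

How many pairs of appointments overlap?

3

Check each pair: they overlap iff neither finishes before the other starts.
Sorted by start: Elena, Tariq, Felix, Nadia, Aoife, Lucia, Declan.
Tariq starts after Elena ends, so nothing later overlaps Elena either.
Felix starts before Tariq ends → Tariq and Felix overlap.
Nadia starts exactly when Tariq ends (back-to-back, no overlap), so nothing later overlaps Tariq either.
Nadia starts before Felix ends → Felix and Nadia overlap.
Aoife starts after Felix ends, so nothing later overlaps Felix either.
Aoife starts after Nadia ends, so nothing later overlaps Nadia either.
Lucia starts before Aoife ends → Aoife and Lucia overlap.
Declan starts after Aoife ends.
Declan starts after Lucia ends.
Overlapping pairs: Aoife & Lucia, Felix & Nadia, Felix & Tariq — 3 in total.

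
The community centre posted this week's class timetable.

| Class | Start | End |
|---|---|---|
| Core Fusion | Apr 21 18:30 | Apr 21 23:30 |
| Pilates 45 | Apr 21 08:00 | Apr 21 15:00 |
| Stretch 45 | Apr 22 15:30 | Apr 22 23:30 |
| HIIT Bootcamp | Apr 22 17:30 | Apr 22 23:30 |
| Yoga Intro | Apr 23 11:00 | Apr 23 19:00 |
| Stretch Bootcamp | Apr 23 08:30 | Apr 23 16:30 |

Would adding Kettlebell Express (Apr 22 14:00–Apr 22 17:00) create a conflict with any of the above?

Pilates 45: ends Apr 21 15:00 at or before Kettlebell Express starts Apr 22 14:00 → clear.
Core Fusion: ends Apr 21 23:30 at or before Kettlebell Express starts Apr 22 14:00 → clear.
Stretch 45: starts Apr 22 15:30 before Kettlebell Express ends Apr 22 17:00, and ends Apr 22 23:30 after Kettlebell Express starts Apr 22 14:00 → overlap.
HIIT Bootcamp: starts Apr 22 17:30 at or after Kettlebell Express ends Apr 22 17:00 → clear.
Stretch Bootcamp: starts Apr 23 08:30 at or after Kettlebell Express ends Apr 22 17:00 → clear.
Yoga Intro: starts Apr 23 11:00 at or after Kettlebell Express ends Apr 22 17:00 → clear.
Kettlebell Express overlaps Stretch 45.

Yes — it overlaps Stretch 45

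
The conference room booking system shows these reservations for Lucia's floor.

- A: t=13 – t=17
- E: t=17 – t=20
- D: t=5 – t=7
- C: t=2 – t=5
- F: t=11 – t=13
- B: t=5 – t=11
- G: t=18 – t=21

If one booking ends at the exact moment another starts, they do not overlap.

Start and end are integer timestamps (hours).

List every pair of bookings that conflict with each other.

Sorted by start: C, B, D, F, A, E, G.
B starts exactly when C ends (back-to-back, no overlap) — done with C.
D starts before B ends → B and D overlap.
F starts exactly when B ends (back-to-back, no overlap) — done with B.
F starts after D ends — done with D.
A starts exactly when F ends (back-to-back, no overlap) — done with F.
E starts exactly when A ends (back-to-back, no overlap) — done with A.
G starts before E ends → E and G overlap.

B & D, E & G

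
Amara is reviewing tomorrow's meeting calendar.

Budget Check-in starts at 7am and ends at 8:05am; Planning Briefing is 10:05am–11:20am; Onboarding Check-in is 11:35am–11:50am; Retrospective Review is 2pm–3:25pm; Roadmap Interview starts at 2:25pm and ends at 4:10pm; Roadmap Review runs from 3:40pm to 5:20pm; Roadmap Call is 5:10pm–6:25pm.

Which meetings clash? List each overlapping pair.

Retrospective Review & Roadmap Interview, Roadmap Call & Roadmap Review, Roadmap Interview & Roadmap Review

Two intervals overlap when each starts before the other ends.
Sorted by start: Budget Check-in, Planning Briefing, Onboarding Check-in, Retrospective Review, Roadmap Interview, Roadmap Review, Roadmap Call.
Planning Briefing starts after Budget Check-in ends; Budget Check-in is clear from here.
Onboarding Check-in starts after Planning Briefing ends; Planning Briefing is clear from here.
Retrospective Review starts after Onboarding Check-in ends; Onboarding Check-in is clear from here.
Roadmap Interview starts before Retrospective Review ends → Retrospective Review and Roadmap Interview overlap.
Roadmap Review starts after Retrospective Review ends; Retrospective Review is clear from here.
Roadmap Review starts before Roadmap Interview ends → Roadmap Interview and Roadmap Review overlap.
Roadmap Call starts after Roadmap Interview ends.
Roadmap Call starts before Roadmap Review ends → Roadmap Review and Roadmap Call overlap.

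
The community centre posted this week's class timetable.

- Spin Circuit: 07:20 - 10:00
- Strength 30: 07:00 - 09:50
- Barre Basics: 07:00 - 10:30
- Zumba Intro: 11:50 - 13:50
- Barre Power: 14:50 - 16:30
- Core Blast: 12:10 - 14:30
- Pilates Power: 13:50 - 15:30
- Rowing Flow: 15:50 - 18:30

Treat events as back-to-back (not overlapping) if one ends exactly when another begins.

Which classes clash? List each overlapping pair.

Sorted by start: Strength 30, Barre Basics, Spin Circuit, Zumba Intro, Core Blast, Pilates Power, Barre Power, Rowing Flow.
Barre Basics starts before Strength 30 ends → Strength 30 and Barre Basics overlap.
Spin Circuit starts before Strength 30 ends → Strength 30 and Spin Circuit overlap.
Zumba Intro starts after Strength 30 ends, so nothing later overlaps Strength 30 either.
Spin Circuit starts before Barre Basics ends → Barre Basics and Spin Circuit overlap.
Zumba Intro starts after Barre Basics ends, so nothing later overlaps Barre Basics either.
Zumba Intro starts after Spin Circuit ends, so nothing later overlaps Spin Circuit either.
Core Blast starts before Zumba Intro ends → Zumba Intro and Core Blast overlap.
Pilates Power starts exactly when Zumba Intro ends (back-to-back, no overlap), so nothing later overlaps Zumba Intro either.
Pilates Power starts before Core Blast ends → Core Blast and Pilates Power overlap.
Barre Power starts after Core Blast ends, so nothing later overlaps Core Blast either.
Barre Power starts before Pilates Power ends → Pilates Power and Barre Power overlap.
Rowing Flow starts after Pilates Power ends.
Rowing Flow starts before Barre Power ends → Barre Power and Rowing Flow overlap.

Barre Basics & Spin Circuit, Barre Basics & Strength 30, Barre Power & Pilates Power, Barre Power & Rowing Flow, Core Blast & Pilates Power, Core Blast & Zumba Intro, Spin Circuit & Strength 30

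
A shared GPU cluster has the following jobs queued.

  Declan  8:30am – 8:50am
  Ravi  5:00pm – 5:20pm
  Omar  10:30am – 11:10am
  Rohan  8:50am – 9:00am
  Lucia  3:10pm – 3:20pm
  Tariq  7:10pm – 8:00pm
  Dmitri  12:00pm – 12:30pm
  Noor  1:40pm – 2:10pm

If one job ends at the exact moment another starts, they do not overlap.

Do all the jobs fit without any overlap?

Yes

Sorted by start: Declan, Rohan, Omar, Dmitri, Noor, Lucia, Ravi, Tariq.
Rohan starts exactly when Declan ends (back-to-back, no overlap) — done with Declan.
Omar starts after Rohan ends — done with Rohan.
Dmitri starts after Omar ends — done with Omar.
Noor starts after Dmitri ends — done with Dmitri.
Lucia starts after Noor ends — done with Noor.
Ravi starts after Lucia ends — done with Lucia.
Tariq starts after Ravi ends.
Every pair is clear; the schedule has no overlaps.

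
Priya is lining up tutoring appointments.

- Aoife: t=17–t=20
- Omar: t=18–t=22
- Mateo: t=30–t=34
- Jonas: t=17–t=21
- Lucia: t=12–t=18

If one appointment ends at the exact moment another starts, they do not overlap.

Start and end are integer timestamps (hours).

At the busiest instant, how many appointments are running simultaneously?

3

Sweep the timeline, counting +1 at each start and −1 at each end (ends before starts at a tie):
t=12 start Lucia → 1
t=17 start Aoife → 2
t=17 start Jonas → 3
t=18 end Lucia → 2
t=18 start Omar → 3
t=20 end Aoife → 2
t=21 end Jonas → 1
t=22 end Omar → 0
t=30 start Mateo → 1
t=34 end Mateo → 0
Peak is 3, at t=17 (Aoife, Jonas, Lucia).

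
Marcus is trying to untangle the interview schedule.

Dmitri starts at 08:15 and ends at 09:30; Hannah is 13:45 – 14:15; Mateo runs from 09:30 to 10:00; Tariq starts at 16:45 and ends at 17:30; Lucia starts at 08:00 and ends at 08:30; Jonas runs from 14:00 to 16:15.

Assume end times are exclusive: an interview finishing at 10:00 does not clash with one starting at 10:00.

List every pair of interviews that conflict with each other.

Sorted by start: Lucia, Dmitri, Mateo, Hannah, Jonas, Tariq.
Dmitri starts before Lucia ends → Lucia and Dmitri overlap.
Mateo starts after Lucia ends; Lucia is clear from here.
Mateo starts exactly when Dmitri ends (back-to-back, no overlap); Dmitri is clear from here.
Hannah starts after Mateo ends; Mateo is clear from here.
Jonas starts before Hannah ends → Hannah and Jonas overlap.
Tariq starts after Hannah ends.
Tariq starts after Jonas ends.

Dmitri & Lucia, Hannah & Jonas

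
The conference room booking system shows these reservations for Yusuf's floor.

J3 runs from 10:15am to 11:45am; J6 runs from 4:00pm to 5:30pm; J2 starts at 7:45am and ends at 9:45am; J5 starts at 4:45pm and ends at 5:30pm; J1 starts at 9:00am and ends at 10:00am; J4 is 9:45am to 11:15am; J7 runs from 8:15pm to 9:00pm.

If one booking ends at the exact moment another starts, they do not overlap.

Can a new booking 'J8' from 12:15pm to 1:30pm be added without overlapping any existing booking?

J2: ends 9:45am at or before J8 starts 12:15pm → clear.
J1: ends 10:00am at or before J8 starts 12:15pm → clear.
J4: ends 11:15am at or before J8 starts 12:15pm → clear.
J3: ends 11:45am at or before J8 starts 12:15pm → clear.
J6: starts 4:00pm at or after J8 ends 1:30pm → clear.
J5: starts 4:45pm at or after J8 ends 1:30pm → clear.
J7: starts 8:15pm at or after J8 ends 1:30pm → clear.

Yes — the slot is free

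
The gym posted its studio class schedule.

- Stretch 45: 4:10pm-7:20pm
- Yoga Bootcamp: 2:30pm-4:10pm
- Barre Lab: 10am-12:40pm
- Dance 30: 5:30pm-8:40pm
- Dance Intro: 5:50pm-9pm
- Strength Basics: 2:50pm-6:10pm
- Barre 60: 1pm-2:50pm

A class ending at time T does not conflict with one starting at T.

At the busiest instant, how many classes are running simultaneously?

4

Sweep the timeline, counting +1 at each start and −1 at each end (ends before starts at a tie):
10am start Barre Lab → 1
12:40pm end Barre Lab → 0
1pm start Barre 60 → 1
2:30pm start Yoga Bootcamp → 2
2:50pm end Barre 60 → 1
2:50pm start Strength Basics → 2
4:10pm end Yoga Bootcamp → 1
4:10pm start Stretch 45 → 2
5:30pm start Dance 30 → 3
5:50pm start Dance Intro → 4
6:10pm end Strength Basics → 3
7:20pm end Stretch 45 → 2
8:40pm end Dance 30 → 1
9pm end Dance Intro → 0
Peak is 4, at 5:50pm (Dance 30, Dance Intro, Strength Basics, Stretch 45).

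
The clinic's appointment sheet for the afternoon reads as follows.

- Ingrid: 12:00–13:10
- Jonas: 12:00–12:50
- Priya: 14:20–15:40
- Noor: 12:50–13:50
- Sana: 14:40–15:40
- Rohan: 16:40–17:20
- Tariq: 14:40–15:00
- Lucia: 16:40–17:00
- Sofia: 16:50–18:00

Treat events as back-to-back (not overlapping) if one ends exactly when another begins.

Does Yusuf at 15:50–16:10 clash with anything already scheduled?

Ingrid: ends 13:10 at or before Yusuf starts 15:50 → clear.
Jonas: ends 12:50 at or before Yusuf starts 15:50 → clear.
Noor: ends 13:50 at or before Yusuf starts 15:50 → clear.
Priya: ends 15:40 at or before Yusuf starts 15:50 → clear.
Sana: ends 15:40 at or before Yusuf starts 15:50 → clear.
Tariq: ends 15:00 at or before Yusuf starts 15:50 → clear.
Rohan: starts 16:40 at or after Yusuf ends 16:10 → clear.
Lucia: starts 16:40 at or after Yusuf ends 16:10 → clear.
Sofia: starts 16:50 at or after Yusuf ends 16:10 → clear.

No — it doesn't clash with anything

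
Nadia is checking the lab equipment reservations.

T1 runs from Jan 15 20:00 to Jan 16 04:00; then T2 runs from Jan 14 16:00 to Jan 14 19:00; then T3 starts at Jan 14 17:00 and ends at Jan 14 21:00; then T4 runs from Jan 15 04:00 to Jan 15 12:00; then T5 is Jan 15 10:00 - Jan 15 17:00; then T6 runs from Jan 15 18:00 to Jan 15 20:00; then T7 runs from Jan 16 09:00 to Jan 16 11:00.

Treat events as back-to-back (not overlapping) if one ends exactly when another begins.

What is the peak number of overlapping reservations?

2

Sweep the timeline, counting +1 at each start and −1 at each end (ends before starts at a tie):
Jan 14 16:00 start T2 → 1
Jan 14 17:00 start T3 → 2
Jan 14 19:00 end T2 → 1
Jan 14 21:00 end T3 → 0
Jan 15 04:00 start T4 → 1
Jan 15 10:00 start T5 → 2
Jan 15 12:00 end T4 → 1
Jan 15 17:00 end T5 → 0
Jan 15 18:00 start T6 → 1
Jan 15 20:00 end T6 → 0
Jan 15 20:00 start T1 → 1
Jan 16 04:00 end T1 → 0
Jan 16 09:00 start T7 → 1
Jan 16 11:00 end T7 → 0
Peak is 2, at Jan 14 17:00 (T2, T3).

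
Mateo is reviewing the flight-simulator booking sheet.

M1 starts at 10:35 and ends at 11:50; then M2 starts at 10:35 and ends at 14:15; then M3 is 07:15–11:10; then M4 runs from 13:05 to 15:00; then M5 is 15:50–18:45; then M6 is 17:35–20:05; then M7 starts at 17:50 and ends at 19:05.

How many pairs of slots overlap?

Sorted by start: M3, M1, M2, M4, M5, M6, M7.
M1 starts before M3 ends → M3 and M1 overlap.
M2 starts before M3 ends → M3 and M2 overlap.
M4 starts after M3 ends, so M3 has no further overlaps.
M2 starts before M1 ends → M1 and M2 overlap.
M4 starts after M1 ends, so M1 has no further overlaps.
M4 starts before M2 ends → M2 and M4 overlap.
M5 starts after M2 ends, so M2 has no further overlaps.
M5 starts after M4 ends, so M4 has no further overlaps.
M6 starts before M5 ends → M5 and M6 overlap.
M7 starts before M5 ends → M5 and M7 overlap.
M7 starts before M6 ends → M6 and M7 overlap.
Overlapping pairs: M1 & M2, M1 & M3, M2 & M3, M2 & M4, M5 & M6, M5 & M7, M6 & M7 — 7 in total.

7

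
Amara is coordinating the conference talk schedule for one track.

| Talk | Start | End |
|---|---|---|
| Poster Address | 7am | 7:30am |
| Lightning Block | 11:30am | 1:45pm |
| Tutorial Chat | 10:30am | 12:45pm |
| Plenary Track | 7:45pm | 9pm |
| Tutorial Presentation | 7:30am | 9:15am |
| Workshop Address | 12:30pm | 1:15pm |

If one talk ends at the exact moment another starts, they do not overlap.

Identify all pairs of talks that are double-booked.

Lightning Block & Tutorial Chat, Lightning Block & Workshop Address, Tutorial Chat & Workshop Address

Sorted by start: Poster Address, Tutorial Presentation, Tutorial Chat, Lightning Block, Workshop Address, Plenary Track.
Tutorial Presentation starts exactly when Poster Address ends (back-to-back, no overlap); Poster Address is clear from here.
Tutorial Chat starts after Tutorial Presentation ends; Tutorial Presentation is clear from here.
Lightning Block starts before Tutorial Chat ends → Tutorial Chat and Lightning Block overlap.
Workshop Address starts before Tutorial Chat ends → Tutorial Chat and Workshop Address overlap.
Plenary Track starts after Tutorial Chat ends.
Workshop Address starts before Lightning Block ends → Lightning Block and Workshop Address overlap.
Plenary Track starts after Lightning Block ends.
Plenary Track starts after Workshop Address ends.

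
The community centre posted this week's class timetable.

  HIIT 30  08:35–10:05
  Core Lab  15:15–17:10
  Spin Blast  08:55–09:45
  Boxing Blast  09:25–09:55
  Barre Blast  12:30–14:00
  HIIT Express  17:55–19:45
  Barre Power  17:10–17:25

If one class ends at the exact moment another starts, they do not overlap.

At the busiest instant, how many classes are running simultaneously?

3

Sort all start/end points and keep a running count:
08:35 start HIIT 30 → 1
08:55 start Spin Blast → 2
09:25 start Boxing Blast → 3
09:45 end Spin Blast → 2
09:55 end Boxing Blast → 1
10:05 end HIIT 30 → 0
12:30 start Barre Blast → 1
14:00 end Barre Blast → 0
15:15 start Core Lab → 1
17:10 end Core Lab → 0
17:10 start Barre Power → 1
17:25 end Barre Power → 0
17:55 start HIIT Express → 1
19:45 end HIIT Express → 0
Peak is 3, at 09:25 (Boxing Blast, HIIT 30, Spin Blast).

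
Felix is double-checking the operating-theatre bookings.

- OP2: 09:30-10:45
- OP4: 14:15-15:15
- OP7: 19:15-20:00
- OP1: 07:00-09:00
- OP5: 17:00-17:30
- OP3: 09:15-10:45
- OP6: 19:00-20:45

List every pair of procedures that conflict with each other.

OP2 & OP3, OP6 & OP7

Two intervals overlap when each starts before the other ends.
Sorted by start: OP1, OP3, OP2, OP4, OP5, OP6, OP7.
OP3 starts after OP1 ends, so nothing later overlaps OP1 either.
OP2 starts before OP3 ends → OP3 and OP2 overlap.
OP4 starts after OP3 ends, so nothing later overlaps OP3 either.
OP4 starts after OP2 ends, so nothing later overlaps OP2 either.
OP5 starts after OP4 ends, so nothing later overlaps OP4 either.
OP6 starts after OP5 ends, so nothing later overlaps OP5 either.
OP7 starts before OP6 ends → OP6 and OP7 overlap.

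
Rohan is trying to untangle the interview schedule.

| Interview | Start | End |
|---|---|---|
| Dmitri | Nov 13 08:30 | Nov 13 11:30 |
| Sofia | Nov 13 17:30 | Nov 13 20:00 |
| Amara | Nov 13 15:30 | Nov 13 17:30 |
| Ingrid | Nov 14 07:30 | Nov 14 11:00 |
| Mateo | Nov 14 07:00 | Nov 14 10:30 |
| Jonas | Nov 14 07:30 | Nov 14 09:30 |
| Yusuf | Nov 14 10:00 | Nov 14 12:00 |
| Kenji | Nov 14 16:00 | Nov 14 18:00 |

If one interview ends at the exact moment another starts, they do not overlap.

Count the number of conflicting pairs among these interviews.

5

Sorted by start: Dmitri, Amara, Sofia, Mateo, Ingrid, Jonas, Yusuf, Kenji.
Amara starts after Dmitri ends, so Dmitri has no further overlaps.
Sofia starts exactly when Amara ends (back-to-back, no overlap), so Amara has no further overlaps.
Mateo starts after Sofia ends, so Sofia has no further overlaps.
Ingrid starts before Mateo ends → Mateo and Ingrid overlap.
Jonas starts before Mateo ends → Mateo and Jonas overlap.
Yusuf starts before Mateo ends → Mateo and Yusuf overlap.
Kenji starts after Mateo ends.
Jonas starts before Ingrid ends → Ingrid and Jonas overlap.
Yusuf starts before Ingrid ends → Ingrid and Yusuf overlap.
Kenji starts after Ingrid ends.
Yusuf starts after Jonas ends, so Jonas has no further overlaps.
Kenji starts after Yusuf ends.
Overlapping pairs: Ingrid & Jonas, Ingrid & Mateo, Ingrid & Yusuf, Jonas & Mateo, Mateo & Yusuf — 5 in total.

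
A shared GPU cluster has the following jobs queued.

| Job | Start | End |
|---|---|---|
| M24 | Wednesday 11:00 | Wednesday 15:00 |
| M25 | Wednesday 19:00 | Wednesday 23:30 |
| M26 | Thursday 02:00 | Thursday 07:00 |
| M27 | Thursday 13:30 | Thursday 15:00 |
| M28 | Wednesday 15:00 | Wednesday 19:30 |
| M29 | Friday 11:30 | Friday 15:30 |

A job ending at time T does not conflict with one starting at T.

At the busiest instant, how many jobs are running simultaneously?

Walk through starts and ends in time order (an end at T is processed before a start at T):
Wednesday 11:00 start M24 → 1
Wednesday 15:00 end M24 → 0
Wednesday 15:00 start M28 → 1
Wednesday 19:00 start M25 → 2
Wednesday 19:30 end M28 → 1
Wednesday 23:30 end M25 → 0
Thursday 02:00 start M26 → 1
Thursday 07:00 end M26 → 0
Thursday 13:30 start M27 → 1
Thursday 15:00 end M27 → 0
Friday 11:30 start M29 → 1
Friday 15:30 end M29 → 0
Peak is 2, at Wednesday 19:00 (M25, M28).

2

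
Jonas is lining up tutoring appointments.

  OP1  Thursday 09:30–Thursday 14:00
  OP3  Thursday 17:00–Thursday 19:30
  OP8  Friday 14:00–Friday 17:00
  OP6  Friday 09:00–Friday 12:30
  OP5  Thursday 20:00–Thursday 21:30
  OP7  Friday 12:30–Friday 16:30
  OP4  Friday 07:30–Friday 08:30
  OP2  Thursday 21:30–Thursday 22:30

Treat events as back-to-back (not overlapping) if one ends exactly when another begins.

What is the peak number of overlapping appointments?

Walk through starts and ends in time order (an end at T is processed before a start at T):
Thursday 09:30 start OP1 → 1
Thursday 14:00 end OP1 → 0
Thursday 17:00 start OP3 → 1
Thursday 19:30 end OP3 → 0
Thursday 20:00 start OP5 → 1
Thursday 21:30 end OP5 → 0
Thursday 21:30 start OP2 → 1
Thursday 22:30 end OP2 → 0
Friday 07:30 start OP4 → 1
Friday 08:30 end OP4 → 0
Friday 09:00 start OP6 → 1
Friday 12:30 end OP6 → 0
Friday 12:30 start OP7 → 1
Friday 14:00 start OP8 → 2
Friday 16:30 end OP7 → 1
Friday 17:00 end OP8 → 0
Peak is 2, at Friday 14:00 (OP7, OP8).

2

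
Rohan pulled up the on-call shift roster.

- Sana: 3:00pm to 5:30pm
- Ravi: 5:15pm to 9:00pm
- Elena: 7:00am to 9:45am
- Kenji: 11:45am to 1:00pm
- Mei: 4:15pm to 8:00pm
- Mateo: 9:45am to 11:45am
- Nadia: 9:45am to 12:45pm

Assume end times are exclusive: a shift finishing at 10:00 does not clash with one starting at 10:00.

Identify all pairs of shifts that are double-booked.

Sorted by start: Elena, Nadia, Mateo, Kenji, Sana, Mei, Ravi.
Nadia starts exactly when Elena ends (back-to-back, no overlap), so nothing later overlaps Elena either.
Mateo starts before Nadia ends → Nadia and Mateo overlap.
Kenji starts before Nadia ends → Nadia and Kenji overlap.
Sana starts after Nadia ends, so nothing later overlaps Nadia either.
Kenji starts exactly when Mateo ends (back-to-back, no overlap), so nothing later overlaps Mateo either.
Sana starts after Kenji ends, so nothing later overlaps Kenji either.
Mei starts before Sana ends → Sana and Mei overlap.
Ravi starts before Sana ends → Sana and Ravi overlap.
Ravi starts before Mei ends → Mei and Ravi overlap.

Kenji & Nadia, Mateo & Nadia, Mei & Ravi, Mei & Sana, Ravi & Sana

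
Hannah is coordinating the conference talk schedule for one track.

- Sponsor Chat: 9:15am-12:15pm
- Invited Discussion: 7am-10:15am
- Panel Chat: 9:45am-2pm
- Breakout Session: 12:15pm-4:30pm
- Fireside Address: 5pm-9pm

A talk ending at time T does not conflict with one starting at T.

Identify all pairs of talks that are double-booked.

Breakout Session & Panel Chat, Invited Discussion & Panel Chat, Invited Discussion & Sponsor Chat, Panel Chat & Sponsor Chat

Sorted by start: Invited Discussion, Sponsor Chat, Panel Chat, Breakout Session, Fireside Address.
Sponsor Chat starts before Invited Discussion ends → Invited Discussion and Sponsor Chat overlap.
Panel Chat starts before Invited Discussion ends → Invited Discussion and Panel Chat overlap.
Breakout Session starts after Invited Discussion ends; Invited Discussion is clear from here.
Panel Chat starts before Sponsor Chat ends → Sponsor Chat and Panel Chat overlap.
Breakout Session starts exactly when Sponsor Chat ends (back-to-back, no overlap); Sponsor Chat is clear from here.
Breakout Session starts before Panel Chat ends → Panel Chat and Breakout Session overlap.
Fireside Address starts after Panel Chat ends.
Fireside Address starts after Breakout Session ends.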